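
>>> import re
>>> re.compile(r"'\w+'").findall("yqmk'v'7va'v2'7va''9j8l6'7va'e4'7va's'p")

["'v'", "'v2'", "'9j8l6'", "'e4'", "'s'"]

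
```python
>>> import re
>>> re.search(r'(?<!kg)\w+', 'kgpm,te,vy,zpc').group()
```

`(?!…)`/`(?<!…)` only lets a position through if the neighbouring text does NOT match; no characters are consumed.
`re.search` tries every starting position until one works.
The match spans [0:4] → 'kgpm'.

'kgpm'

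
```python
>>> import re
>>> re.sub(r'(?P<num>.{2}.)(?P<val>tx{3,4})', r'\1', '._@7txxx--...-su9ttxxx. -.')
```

'._@7--...-su9t. -.'

The pattern matches exactly 2 of any character, then any character (captured as 'num'); then the literal 't', then 3 to 4 of a literal 'x' (captured as 'val').
Matches: at [1:8] → '_@7txxx'; at [15:22] → 'u9ttxxx'.
Each match is replaced using the text its own group 1 captured.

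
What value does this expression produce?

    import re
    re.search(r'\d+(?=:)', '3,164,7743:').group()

The `(?=…)`/`(?<=…)` assertion just peeks at neighbouring text; it doesn't advance the match position.
`re.search` scans for the first position where the pattern succeeds.
The match spans [6:10] → '7743'.

'7743'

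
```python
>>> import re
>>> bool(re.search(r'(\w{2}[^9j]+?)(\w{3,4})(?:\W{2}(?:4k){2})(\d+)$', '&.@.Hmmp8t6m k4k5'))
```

False

This matches exactly 2 of a word character, then one or more of any character except [9j] (lazy) (captured); then 3 to 4 of a word character (captured); then exactly 2 of a non-word character, then the literal '4k' repeated 2 times (non-capturing group); then one or more of a digit (captured); then anchored at the end.
Unlike `match`, `search` isn't anchored — it looks for the pattern anywhere in the string.
Here the pattern never matches, so the call returns None, and `bool(None)` is False.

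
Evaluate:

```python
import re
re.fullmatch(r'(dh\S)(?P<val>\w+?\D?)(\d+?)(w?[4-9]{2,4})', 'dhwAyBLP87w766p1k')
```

`re.fullmatch` requires the pattern to consume the entire string.
Here there's no way to consume every character, so the call returns None.

None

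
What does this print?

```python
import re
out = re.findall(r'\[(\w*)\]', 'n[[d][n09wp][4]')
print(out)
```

Matches: at [2:5] match '[d]', group 1 = 'd'; at [5:12] match '[n09wp]', group 1 = 'n09wp'; at [12:15] match '[4]', group 1 = '4'.
Because there's exactly one group, `findall` drops the full match and keeps group 1 from each hit.

['d', 'n09wp', '4']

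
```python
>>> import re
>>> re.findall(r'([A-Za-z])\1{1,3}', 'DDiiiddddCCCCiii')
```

['D', 'i', 'd', 'C', 'i']

The backreference `\1` re-matches whatever the first group consumed, character for character.
Walking the string: at [0:2] match 'DD', group 1 = 'D'; at [2:5] match 'iii', group 1 = 'i'; at [5:9] match 'dddd', group 1 = 'd'; at [9:13] match 'CCCC', group 1 = 'C'; at [13:16] match 'iii', group 1 = 'i'.
`findall` collects group 1 from each match (5 total).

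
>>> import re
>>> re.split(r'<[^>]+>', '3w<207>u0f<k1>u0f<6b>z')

Each match becomes a cut point; 4 segments remain.

['3w', 'u0f', 'u0f', 'z']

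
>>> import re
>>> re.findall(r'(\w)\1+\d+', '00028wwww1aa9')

After group 1 captures some text, `\1` only succeeds where that same text appears again.
Walking the string: at [0:5] match '00028', group 1 = '0'; at [5:10] match 'wwww1', group 1 = 'w'; at [10:13] match 'aa9', group 1 = 'a'.
Because there's exactly one group, `findall` drops the full match and keeps group 1 from each hit.

['0', 'w', 'a']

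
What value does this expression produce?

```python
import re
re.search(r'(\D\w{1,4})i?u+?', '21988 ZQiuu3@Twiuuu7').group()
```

The pattern matches a non-digit, then 1 to 4 of a word character (captured); then optionally the literal 'i', then one or more of a literal 'u' (lazy).
The match spans [5:11] → ' ZQiuu'.

' ZQiuu'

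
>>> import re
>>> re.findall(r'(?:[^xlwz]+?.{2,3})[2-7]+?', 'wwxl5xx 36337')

This matches one or more of any character except [xlwz] (lazy), then 2 to 3 of any character (non-capturing group); then one or more of a character in [2-7] (lazy).
Lazy quantifiers expand one character at a time until the remainder of the pattern can match.
Matches: at [4:9] → '5xx 3'; at [9:13] → '6337'.
Since nothing is captured, `findall` lists the 2 matched substrings directly.

['5xx 3', '6337']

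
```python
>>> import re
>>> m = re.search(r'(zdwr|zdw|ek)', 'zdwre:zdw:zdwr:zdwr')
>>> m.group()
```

'zdwr'

The regex engine tests alternatives in the order written; an earlier branch that matches wins even if a later one would match more.
The match spans [0:4] → 'zdwr'.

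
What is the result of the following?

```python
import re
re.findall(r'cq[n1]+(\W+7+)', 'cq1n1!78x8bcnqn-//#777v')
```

['!7']

Pattern: the literal 'cq', then one or more of one of [n1]; then one or more of a non-word character, then one or more of the literal '7' (captured).
Matches: at [0:7] match 'cq1n1!7', group 1 = '!7'.
One capturing group, so `findall` returns just the captured substring from the one match — 1 in all.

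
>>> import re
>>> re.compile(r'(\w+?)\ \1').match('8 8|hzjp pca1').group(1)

The match spans [0:3] → '8 8'.
Captured: group 1 = '8'.

'8'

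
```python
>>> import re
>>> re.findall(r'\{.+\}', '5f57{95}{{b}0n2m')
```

Since nothing is captured, `findall` lists the 1 matched substring directly.

['{95}{{b}']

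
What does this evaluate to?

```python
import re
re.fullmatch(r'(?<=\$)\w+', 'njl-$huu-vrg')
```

None

Because the assertion is zero-width, the text it checks is not consumed and won't appear in the result.
`re.fullmatch` requires the pattern to consume the entire string.
Here there's no way to consume every character, so the call returns None.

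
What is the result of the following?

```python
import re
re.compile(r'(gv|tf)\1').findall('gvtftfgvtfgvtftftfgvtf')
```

`\1` is not a pattern — it's the concrete string captured by group 1, re-applied verbatim.
Scanning left to right: at [2:6] match 'tftf', group 1 = 'tf'; at [12:16] match 'tftf', group 1 = 'tf'.
One capturing group, so `findall` returns just the captured substring from each match — 2 in all.

['tf', 'tf']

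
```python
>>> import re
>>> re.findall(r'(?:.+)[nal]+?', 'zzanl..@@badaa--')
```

['zzanl..@@badaa']

This matches one or more of any character (non-capturing group); then one or more of one of [nal] (lazy).
Scanning left to right: at [0:14] → 'zzanl..@@badaa'.
With no groups in the pattern, `findall` gives back each whole match — 1 here.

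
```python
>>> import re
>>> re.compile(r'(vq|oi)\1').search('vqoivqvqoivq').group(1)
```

The match spans [4:8] → 'vqvq'.
Captured: group 1 = 'vq'.

'vq'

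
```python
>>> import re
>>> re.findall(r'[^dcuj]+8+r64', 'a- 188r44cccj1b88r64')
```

['1b88r64']

Since nothing is captured, `findall` lists the 1 matched substring directly.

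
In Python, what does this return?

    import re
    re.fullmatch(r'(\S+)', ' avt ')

None

`fullmatch` succeeds only if the pattern covers the string from start to end.
Here the pattern can't cover the whole string, so the call returns None.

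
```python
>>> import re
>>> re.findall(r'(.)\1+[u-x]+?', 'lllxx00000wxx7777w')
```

`\1` is not a pattern — it's the concrete string captured by group 1, re-applied verbatim.
One capturing group, so `findall` returns just the captured substring from each match — 3 in all.

['l', '0', '7']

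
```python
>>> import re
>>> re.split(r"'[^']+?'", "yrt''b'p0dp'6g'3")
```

["yrt'", 'p0dp', '3']

Splitting on the pattern gives 3 pieces.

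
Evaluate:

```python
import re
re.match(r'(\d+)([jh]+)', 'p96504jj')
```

Pattern: one or more of a digit (captured); then one or more of one of [jh] (captured).
`re.match` only tries the pattern at the start of the string.
Here the pattern fails at index 0, so the call returns None.

None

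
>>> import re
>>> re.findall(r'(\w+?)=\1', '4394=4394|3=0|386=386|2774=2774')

After group 1 captures some text, `\1` only succeeds where that same text appears again.
Walking the string: at [0:9] match '4394=4394', group 1 = '4394'; at [14:21] match '386=386', group 1 = '386'; at [22:31] match '2774=2774', group 1 = '2774'.
Because there's exactly one group, `findall` drops the full match and keeps group 1 from each hit.

['4394', '386', '2774']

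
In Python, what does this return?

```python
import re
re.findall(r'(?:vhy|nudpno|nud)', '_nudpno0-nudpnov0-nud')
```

['nudpno', 'nudpno', 'nud']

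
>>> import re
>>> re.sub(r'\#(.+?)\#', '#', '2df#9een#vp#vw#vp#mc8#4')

Lazy quantifiers expand one character at a time until the remainder of the pattern can match.
Every occurrence is swapped for '#'.

'2df#vp#vp#4'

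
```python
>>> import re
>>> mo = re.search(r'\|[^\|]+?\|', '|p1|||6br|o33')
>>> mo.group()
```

'|p1|'

`re.search` tries every starting position until one works.
The match spans [0:4] → '|p1|'.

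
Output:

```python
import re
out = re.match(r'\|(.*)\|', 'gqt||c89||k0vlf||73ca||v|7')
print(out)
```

None

`re.match` only tries the pattern at the start of the string.
Here position 0 doesn't satisfy it, so the call returns None.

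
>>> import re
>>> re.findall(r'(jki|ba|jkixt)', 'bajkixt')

['ba', 'jki']

Alternation tries branches left to right and keeps the first one that lets the overall match succeed at that position.
One capturing group, so `findall` returns just the captured substring from each match — 2 in all.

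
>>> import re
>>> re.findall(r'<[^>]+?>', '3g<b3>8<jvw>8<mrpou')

['<b3>', '<jvw>']

`findall` yields the raw match text (2 of them) because the pattern has no groups.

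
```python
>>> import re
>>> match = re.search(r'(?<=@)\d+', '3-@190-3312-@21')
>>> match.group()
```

The `(?=…)`/`(?<=…)` assertion just peeks at neighbouring text; it doesn't advance the match position.
Unlike `match`, `search` isn't anchored — it looks for the pattern anywhere in the string.
The match spans [3:6] → '190'.

'190'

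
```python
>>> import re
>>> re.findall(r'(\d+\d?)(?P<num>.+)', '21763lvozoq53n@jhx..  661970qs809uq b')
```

Pattern: one or more of a digit, then optionally a digit (captured); then one or more of any character (captured as 'num').
`findall` packs the 2 group values into a tuple for every match.

[('21763', 'lvozoq53n@jhx..  661970qs809uq b')]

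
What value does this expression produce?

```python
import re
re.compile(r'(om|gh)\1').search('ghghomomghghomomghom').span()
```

(0, 4)

`\1` has to match the exact text group 1 already captured.
`re.search` tries every starting position until one works.
The match spans [0:4] → 'ghgh'.
Captured: group 1 = 'gh'.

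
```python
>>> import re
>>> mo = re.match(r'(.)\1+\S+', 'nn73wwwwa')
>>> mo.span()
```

A backreference is literal: `\1` must see the identical characters the first group matched.
`re.match` only tries the pattern at the start of the string.
The match spans [0:9] → 'nn73wwwwa'.
Captured: group 1 = 'n'.

(0, 9)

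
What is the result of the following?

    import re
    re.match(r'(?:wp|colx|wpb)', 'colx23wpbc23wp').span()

`re.match` won't scan ahead — the pattern has to work from the very first character.
The match spans [0:4] → 'colx'.

(0, 4)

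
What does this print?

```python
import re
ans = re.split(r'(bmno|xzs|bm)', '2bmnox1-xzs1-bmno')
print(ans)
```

['2', 'bmno', 'x1-', 'xzs', '1-', 'bmno', '']

Alternation isn't longest-match — the leftmost alternative that fits at this position is chosen.
Matches to split on: at [1:5] → 'bmno'; at [8:11] → 'xzs'; at [13:17] → 'bmno'.
With a capturing group present, the delimiter's captured portion is kept in the result list.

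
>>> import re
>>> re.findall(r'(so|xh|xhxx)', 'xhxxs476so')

['xh', 'so']

Alternation isn't longest-match — the leftmost alternative that fits at this position is chosen.
Matches: at [0:2] match 'xh', group 1 = 'xh'; at [8:10] match 'so', group 1 = 'so'.
Because there's exactly one group, `findall` drops the full match and keeps group 1 from each hit.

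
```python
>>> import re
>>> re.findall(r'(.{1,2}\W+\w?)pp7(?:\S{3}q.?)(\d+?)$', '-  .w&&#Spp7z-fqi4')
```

2 groups means the one result is a tuple of 2 captured strings — 1 here.

[('.w&&#S', '4')]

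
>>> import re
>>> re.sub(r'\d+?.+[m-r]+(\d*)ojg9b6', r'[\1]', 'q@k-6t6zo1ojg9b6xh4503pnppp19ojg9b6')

This matches one or more of a digit (lazy); then one or more of any character, then one or more of a character in [m-r]; then zero or more of a digit (captured); then the literal 'ojg', then the literal '9b6'.
Matches: at [4:35] → '6t6zo1ojg9b6xh4503pnppp19ojg9b6'.
`\1` in the replacement pulls in group 1's text for each match.

'q@k-[19]'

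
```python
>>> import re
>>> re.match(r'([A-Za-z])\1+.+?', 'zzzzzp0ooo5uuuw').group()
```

'zzzzzp'

`re.match` won't scan ahead — the pattern has to work from the very first character.
The match spans [0:6] → 'zzzzzp'.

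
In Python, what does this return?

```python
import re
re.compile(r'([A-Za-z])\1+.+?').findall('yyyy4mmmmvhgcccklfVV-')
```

['y', 'm', 'c', 'V']

`\1` has to match the exact text group 1 already captured.
Walking the string: at [0:5] match 'yyyy4', group 1 = 'y'; at [5:10] match 'mmmmv', group 1 = 'm'; at [12:16] match 'ccck', group 1 = 'c'; at [18:21] match 'VV-', group 1 = 'V'.
Because there's exactly one group, `findall` drops the full match and keeps group 1 from each hit.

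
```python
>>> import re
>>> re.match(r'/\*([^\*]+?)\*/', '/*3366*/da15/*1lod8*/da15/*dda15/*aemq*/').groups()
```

`match` is anchored at position 0; if the pattern doesn't fit there, it returns None.
The match spans [0:8] → '/*3366*/'.
Captured: group 1 = '3366'.

('3366',)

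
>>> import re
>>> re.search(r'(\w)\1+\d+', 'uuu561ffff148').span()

(0, 6)

`\1` has to match the exact text group 1 already captured.
`search` walks the string left to right and returns the first match it finds.
The match spans [0:6] → 'uuu561'.
Captured: group 1 = 'u'.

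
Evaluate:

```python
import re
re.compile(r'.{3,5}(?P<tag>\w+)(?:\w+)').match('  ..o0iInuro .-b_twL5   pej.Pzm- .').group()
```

'  ..o0iInuro'

This matches 3 to 5 of any character; then one or more of a word character (captured as 'tag'); then one or more of a word character (non-capturing group).
With `match`, the pattern is implicitly anchored at the beginning.
The match spans [0:12] → '  ..o0iInuro'.
Captured: group 1 = '0iInur'.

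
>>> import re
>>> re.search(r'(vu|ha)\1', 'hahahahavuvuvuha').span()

After group 1 captures some text, `\1` only succeeds where that same text appears again.
`search` walks the string left to right and returns the first match it finds.
The match spans [0:4] → 'haha'.
Captured: group 1 = 'ha'.

(0, 4)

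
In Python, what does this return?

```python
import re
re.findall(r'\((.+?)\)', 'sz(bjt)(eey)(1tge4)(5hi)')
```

['bjt', 'eey', '1tge4', '5hi']

Lazy quantifiers expand one character at a time until the remainder of the pattern can match.
Scanning left to right: at [2:7] match '(bjt)', group 1 = 'bjt'; at [7:12] match '(eey)', group 1 = 'eey'; at [12:19] match '(1tge4)', group 1 = '1tge4'; at [19:24] match '(5hi)', group 1 = '5hi'.
One capturing group, so `findall` returns just the captured substring from each match — 4 in all.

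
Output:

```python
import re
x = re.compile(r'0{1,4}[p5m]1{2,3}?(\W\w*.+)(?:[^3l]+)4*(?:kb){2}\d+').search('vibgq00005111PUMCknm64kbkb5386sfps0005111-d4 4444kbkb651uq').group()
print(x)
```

The pattern matches 1 to 4 of the literal '0', then one of [p5m], then 2 to 3 of the literal '1' (lazy); then a non-word character, then zero or more of a word character, then one or more of any character (captured); then one or more of any character except [3l] (non-capturing group); then zero or more of the literal '4', then the literal 'kb' repeated 2 times, then one or more of a digit.
`search` walks the string left to right and returns the first match it finds.
The match spans [34:56] → '0005111-d4 4444kbkb651'.
Captured: group 1 = '-d4 444'.

0005111-d4 4444kbkb651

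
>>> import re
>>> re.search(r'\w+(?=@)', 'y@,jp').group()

'y'

The lookaround is zero-width — it requires the adjacent text to match without consuming it, so the asserted text isn't part of the match.
`re.search` tries every starting position until one works.
The match spans [0:1] → 'y'.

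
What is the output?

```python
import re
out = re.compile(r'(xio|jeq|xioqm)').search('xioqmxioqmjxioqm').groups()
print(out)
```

The match spans [0:3] → 'xio'.
Captured: group 1 = 'xio'.

('xio',)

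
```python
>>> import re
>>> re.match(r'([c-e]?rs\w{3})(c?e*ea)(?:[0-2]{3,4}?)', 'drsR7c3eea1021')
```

This matches optionally a character in [c-e], then the literal 'rs', then exactly 3 of a word character (captured); then optionally a literal 'c', then zero or more of a literal 'e', then the literal 'ea' (captured); then 3 to 4 of a character in [0-2] (lazy) (non-capturing group).
`match` is anchored at position 0; if the pattern doesn't fit there, it returns None.
Here position 0 doesn't satisfy it, so the call returns None.

None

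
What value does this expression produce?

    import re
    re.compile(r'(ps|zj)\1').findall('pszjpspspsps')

The backreference `\1` re-matches whatever the first group consumed, character for character.
Scanning left to right: at [4:8] match 'psps', group 1 = 'ps'; at [8:12] match 'psps', group 1 = 'ps'.
`findall` collects group 1 from each match (2 total).

['ps', 'ps']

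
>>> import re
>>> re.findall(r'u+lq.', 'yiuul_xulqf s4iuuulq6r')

The pattern matches one or more of the literal 'u', then the literal 'lq'; then any character.
`findall` yields the raw match text (2 of them) because the pattern has no groups.

['ulqf', 'uuulq6']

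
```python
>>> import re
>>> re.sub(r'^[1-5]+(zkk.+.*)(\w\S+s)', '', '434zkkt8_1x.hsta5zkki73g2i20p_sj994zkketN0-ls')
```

The pattern matches anchored at the start of the string; then one or more of a character in [1-5]; then the literal 'zkk', then one or more of any character, then zero or more of any character (captured); then a word character, then one or more of a non-whitespace character, then the literal 's' (captured).
Matches: at [0:45] → '434zkkt8_1x.hsta5zkki73g2i20p_sj994zkketN0-ls'.
Every occurrence is swapped for ''.

''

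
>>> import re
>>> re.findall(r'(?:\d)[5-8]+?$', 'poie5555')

The pattern matches a digit (non-capturing group); then one or more of a character in [5-8] (lazy); then anchored at the end.
Scanning left to right: at [4:8] → '5555'.
`findall` yields the raw match text (1 of them) because the pattern has no groups.

['5555']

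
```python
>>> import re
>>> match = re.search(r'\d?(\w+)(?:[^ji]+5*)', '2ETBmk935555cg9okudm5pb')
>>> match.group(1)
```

The pattern matches optionally a digit; then one or more of a word character (captured); then one or more of any character except [ji], then zero or more of a literal '5' (non-capturing group).
`search` walks the string left to right and returns the first match it finds.
The match spans [0:23] → '2ETBmk935555cg9okudm5pb'.
Captured: group 1 = 'ETBmk935555cg9okudm5p'.

'ETBmk935555cg9okudm5p'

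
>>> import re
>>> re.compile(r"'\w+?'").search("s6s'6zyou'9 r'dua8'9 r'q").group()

"'6zyou'"

Unlike `match`, `search` isn't anchored — it looks for the pattern anywhere in the string.
The match spans [3:10] → "'6zyou'".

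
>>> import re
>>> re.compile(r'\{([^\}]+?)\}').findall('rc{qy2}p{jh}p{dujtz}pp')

['qy2', 'jh', 'dujtz']

Matches: at [2:7] match '{qy2}', group 1 = 'qy2'; at [8:12] match '{jh}', group 1 = 'jh'; at [13:20] match '{dujtz}', group 1 = 'dujtz'.
`findall` collects group 1 from each match (3 total).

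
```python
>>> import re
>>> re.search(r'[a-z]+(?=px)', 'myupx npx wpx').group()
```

'myu'

The positive lookaround only admits positions where the adjacent text matches; those characters stay outside the span.
Unlike `match`, `search` isn't anchored — it looks for the pattern anywhere in the string.
The match spans [0:3] → 'myu'.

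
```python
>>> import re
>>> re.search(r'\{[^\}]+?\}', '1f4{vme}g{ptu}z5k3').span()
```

(3, 8)

Unlike `match`, `search` isn't anchored — it looks for the pattern anywhere in the string.
The match spans [3:8] → '{vme}'.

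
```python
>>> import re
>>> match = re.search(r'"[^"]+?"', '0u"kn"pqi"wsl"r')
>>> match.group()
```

'"kn"'

The match spans [2:6] → '"kn"'.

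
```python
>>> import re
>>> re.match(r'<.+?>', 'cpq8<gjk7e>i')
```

With `match`, the pattern is implicitly anchored at the beginning.
Here position 0 doesn't satisfy it, so the call returns None.

None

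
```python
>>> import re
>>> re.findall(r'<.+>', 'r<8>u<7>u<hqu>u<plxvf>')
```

Walking the string: at [1:22] → '<8>u<7>u<hqu>u<plxvf>'.
`findall` yields the raw match text (1 of them) because the pattern has no groups.

['<8>u<7>u<hqu>u<plxvf>']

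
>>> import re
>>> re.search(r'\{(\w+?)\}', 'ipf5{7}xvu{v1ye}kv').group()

'{7}'

Unlike `match`, `search` isn't anchored — it looks for the pattern anywhere in the string.
The match spans [4:7] → '{7}'.
Captured: group 1 = '7'.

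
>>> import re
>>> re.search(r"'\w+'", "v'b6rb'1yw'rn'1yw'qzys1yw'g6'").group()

The match spans [1:7] → "'b6rb'".

"'b6rb'"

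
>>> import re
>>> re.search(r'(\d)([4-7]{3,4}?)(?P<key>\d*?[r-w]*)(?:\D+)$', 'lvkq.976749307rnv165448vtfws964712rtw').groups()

The match spans [28:37] → '964712rtw'.
Captured: group 1 = '9', group 2 = '647', group 3 = '12rt'.

('9', '647', '12rt')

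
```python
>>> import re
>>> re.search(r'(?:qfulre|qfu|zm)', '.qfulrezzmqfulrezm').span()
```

Branches in `(...|...)` are attempted left-to-right; the first branch that allows the whole pattern to succeed is taken.
`search` walks the string left to right and returns the first match it finds.
The match spans [1:7] → 'qfulre'.

(1, 7)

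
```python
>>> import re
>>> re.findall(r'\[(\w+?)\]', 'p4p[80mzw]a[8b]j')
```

['80mzw', '8b']

`findall` collects group 1 from each match (2 total).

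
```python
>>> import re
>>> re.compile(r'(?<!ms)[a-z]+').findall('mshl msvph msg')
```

['mshl', 'msvph', 'msg']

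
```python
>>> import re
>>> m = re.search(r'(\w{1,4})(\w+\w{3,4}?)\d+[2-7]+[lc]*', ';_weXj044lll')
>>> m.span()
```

(1, 12)

Pattern: 1 to 4 of a word character (captured); then one or more of a word character, then 3 to 4 of a word character (lazy) (captured); then one or more of a digit, then one or more of a character in [2-7], then zero or more of one of [lc].
`re.search` scans for the first position where the pattern succeeds.
The match spans [1:12] → '_weXj044lll'.
Captured: group 1 = '_w', group 2 = 'eXj0'.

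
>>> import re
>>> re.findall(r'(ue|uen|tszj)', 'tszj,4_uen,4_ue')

['tszj', 'ue', 'ue']

Branches in `(...|...)` are attempted left-to-right; the first branch that allows the whole pattern to succeed is taken.
One capturing group, so `findall` returns just the captured substring from each match — 3 in all.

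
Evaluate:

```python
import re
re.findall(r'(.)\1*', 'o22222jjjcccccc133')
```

['o', '2', 'j', 'c', '1', '3']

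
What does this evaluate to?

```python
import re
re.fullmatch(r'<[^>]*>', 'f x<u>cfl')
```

`fullmatch` succeeds only if the pattern covers the string from start to end.
Here there's no way to consume every character, so the call returns None.

None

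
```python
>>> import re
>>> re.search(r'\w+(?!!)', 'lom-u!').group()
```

'lom'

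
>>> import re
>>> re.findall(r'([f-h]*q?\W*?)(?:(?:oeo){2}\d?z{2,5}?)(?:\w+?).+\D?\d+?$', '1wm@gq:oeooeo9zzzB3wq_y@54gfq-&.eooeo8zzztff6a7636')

['gq:']

The pattern matches zero or more of a character in [f-h], then optionally a literal 'q', then zero or more of a non-word character (lazy) (captured); then the literal 'oeo' repeated 2 times, then optionally a digit, then 2 to 5 of the literal 'z' (lazy) (non-capturing group); then one or more of a word character (lazy) (non-capturing group); then one or more of any character, then optionally a non-digit; then one or more of a digit (lazy); then anchored at the end.
Scanning left to right: at [4:50] match 'gq:oeooeo9zzzB3wq_y@54gfq-&.eooeo8zzztff6a7636', group 1 = 'gq:'.
Because there's exactly one group, `findall` drops the full match and keeps group 1 from the one hit.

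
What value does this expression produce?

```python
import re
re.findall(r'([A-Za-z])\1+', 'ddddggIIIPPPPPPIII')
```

['d', 'g', 'I', 'P', 'I']

After group 1 captures some text, `\1` only succeeds where that same text appears again.
Scanning left to right: at [0:4] match 'dddd', group 1 = 'd'; at [4:6] match 'gg', group 1 = 'g'; at [6:9] match 'III', group 1 = 'I'; at [9:15] match 'PPPPPP', group 1 = 'P'; at [15:18] match 'III', group 1 = 'I'.
`findall` collects group 1 from each match (5 total).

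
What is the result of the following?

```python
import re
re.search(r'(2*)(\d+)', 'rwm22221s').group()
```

'22221'

The match spans [3:8] → '22221'.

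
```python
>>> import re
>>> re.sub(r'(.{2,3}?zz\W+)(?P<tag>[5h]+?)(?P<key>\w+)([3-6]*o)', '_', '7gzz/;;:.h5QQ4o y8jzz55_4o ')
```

This matches 2 to 3 of any character (lazy), then the literal 'zz', then one or more of a non-word character (captured); then one or more of one of [5h] (lazy) (captured as 'tag'); then one or more of a word character (captured as 'key'); then zero or more of a character in [3-6], then a literal 'o' (captured).
Matches: at [0:15] → '7gzz/;;:.h5QQ4o'.
Every occurrence is swapped for '_'.

'_ y8jzz55_4o '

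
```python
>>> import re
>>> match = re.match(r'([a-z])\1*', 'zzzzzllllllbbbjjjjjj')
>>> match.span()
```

`re.match` won't scan ahead — the pattern has to work from the very first character.
The match spans [0:5] → 'zzzzz'.

(0, 5)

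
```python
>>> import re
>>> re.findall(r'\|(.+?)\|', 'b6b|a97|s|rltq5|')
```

['a97', 'rltq5']

A `+?`/`*?`/`{m,n}?` starts at its minimum and grows only as far as needed for what follows to match.
Matches: at [3:8] match '|a97|', group 1 = 'a97'; at [9:16] match '|rltq5|', group 1 = 'rltq5'.
Because there's exactly one group, `findall` drops the full match and keeps group 1 from each hit.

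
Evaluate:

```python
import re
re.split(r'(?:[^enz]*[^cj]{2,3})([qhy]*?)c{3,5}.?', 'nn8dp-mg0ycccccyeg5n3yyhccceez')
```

['nn', '', 'e', 'yh', 'ez']

Because the pattern has a capturing group, `split` also inserts each captured text between the pieces.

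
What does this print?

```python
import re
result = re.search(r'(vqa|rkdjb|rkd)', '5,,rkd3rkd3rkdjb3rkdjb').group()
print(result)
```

rkd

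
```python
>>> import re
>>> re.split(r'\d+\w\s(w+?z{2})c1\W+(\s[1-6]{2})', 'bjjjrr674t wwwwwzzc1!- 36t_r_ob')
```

The group in the pattern means `split` returns the separators' captures alongside the pieces.

['bjjjrr', 'wwwwwzz', ' 36', 't_r_ob']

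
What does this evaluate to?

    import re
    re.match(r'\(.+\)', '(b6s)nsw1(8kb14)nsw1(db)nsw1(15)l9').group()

With `match`, the pattern is implicitly anchored at the beginning.
The match spans [0:32] → '(b6s)nsw1(8kb14)nsw1(db)nsw1(15)'.

'(b6s)nsw1(8kb14)nsw1(db)nsw1(15)'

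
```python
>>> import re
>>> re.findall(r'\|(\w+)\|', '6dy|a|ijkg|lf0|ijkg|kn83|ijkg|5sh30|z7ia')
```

['a', 'lf0', 'kn83', '5sh30']

Matches: at [3:6] match '|a|', group 1 = 'a'; at [10:15] match '|lf0|', group 1 = 'lf0'; at [19:25] match '|kn83|', group 1 = 'kn83'; at [29:36] match '|5sh30|', group 1 = '5sh30'.
`findall` collects group 1 from each match (4 total).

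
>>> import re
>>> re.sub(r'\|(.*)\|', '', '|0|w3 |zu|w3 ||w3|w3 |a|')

Matches: at [0:24] → '|0|w3 |zu|w3 ||w3|w3 |a|'.
Every occurrence is swapped for ''.

''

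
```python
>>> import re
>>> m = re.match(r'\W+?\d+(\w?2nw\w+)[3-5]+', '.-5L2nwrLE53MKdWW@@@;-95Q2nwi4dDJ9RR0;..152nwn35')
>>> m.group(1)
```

'L2nwrLE5'

This matches one or more of a non-word character (lazy), then one or more of a digit; then optionally a word character, then the literal '2nw', then one or more of a word character (captured); then one or more of a character in [3-5].
`re.match` won't scan ahead — the pattern has to work from the very first character.
The match spans [0:12] → '.-5L2nwrLE53'.
Captured: group 1 = 'L2nwrLE5'.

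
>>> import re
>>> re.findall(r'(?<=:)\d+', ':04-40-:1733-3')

Lookahead/lookbehind check context without consuming it, so the matched span excludes the asserted characters.
Since nothing is captured, `findall` lists the 2 matched substrings directly.

['04', '1733']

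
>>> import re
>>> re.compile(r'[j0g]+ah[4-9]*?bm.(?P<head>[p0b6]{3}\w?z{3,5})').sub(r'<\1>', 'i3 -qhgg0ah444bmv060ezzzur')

`\1` in the replacement pulls in group 1's text for each match.

'i3 -qh<060ezzz>ur'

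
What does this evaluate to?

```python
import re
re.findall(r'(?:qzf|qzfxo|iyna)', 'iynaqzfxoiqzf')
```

Alternation tries branches left to right and keeps the first one that lets the overall match succeed at that position.
Walking the string: at [0:4] → 'iyna'; at [4:7] → 'qzf'; at [10:13] → 'qzf'.
`findall` yields the raw match text (3 of them) because the pattern has no groups.

['iyna', 'qzf', 'qzf']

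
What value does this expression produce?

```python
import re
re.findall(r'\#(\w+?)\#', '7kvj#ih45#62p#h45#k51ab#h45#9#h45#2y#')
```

One capturing group, so `findall` returns just the captured substring from each match — 4 in all.

['ih45', 'h45', 'h45', 'h45']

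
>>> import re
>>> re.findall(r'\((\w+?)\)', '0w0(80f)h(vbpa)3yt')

Matches: at [3:8] match '(80f)', group 1 = '80f'; at [9:15] match '(vbpa)', group 1 = 'vbpa'.
With a single group, `findall` returns only what that group captured — 2 items.

['80f', 'vbpa']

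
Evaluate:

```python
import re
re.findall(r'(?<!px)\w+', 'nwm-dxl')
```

['nwm', 'dxl']

`(?!…)`/`(?<!…)` only lets a position through if the neighbouring text does NOT match; no characters are consumed.
`findall` yields the raw match text (2 of them) because the pattern has no groups.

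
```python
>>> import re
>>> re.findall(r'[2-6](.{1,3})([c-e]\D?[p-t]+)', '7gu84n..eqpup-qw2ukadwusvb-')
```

[('n..', 'eqp')]

The pattern matches a character in [2-6]; then 1 to 3 of any character (captured); then a character in [c-e], then optionally a non-digit, then one or more of a character in [p-t] (captured).
Matches: at [4:11] match '4n..eqp', groups = ('n..', 'eqp').
2 groups means the one result is a tuple of 2 captured strings — 1 here.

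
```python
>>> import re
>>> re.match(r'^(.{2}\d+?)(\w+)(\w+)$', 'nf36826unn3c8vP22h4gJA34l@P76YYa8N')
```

None

Pattern: anchored at the start of the string; then exactly 2 of any character, then one or more of a digit (lazy) (captured); then one or more of a word character (captured); then one or more of a word character (captured); then anchored at the end.
`re.match` won't scan ahead — the pattern has to work from the very first character.
Here position 0 doesn't satisfy it, so the call returns None.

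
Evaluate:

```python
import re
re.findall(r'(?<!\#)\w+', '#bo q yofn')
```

The negative lookahead/lookbehind blocks any match where the forbidden context is present.
Matches: at [2:3] → 'o'; at [4:5] → 'q'; at [6:10] → 'yofn'.
With no groups in the pattern, `findall` gives back each whole match — 3 here.

['o', 'q', 'yofn']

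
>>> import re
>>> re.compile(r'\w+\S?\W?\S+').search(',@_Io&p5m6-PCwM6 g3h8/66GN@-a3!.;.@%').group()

This matches one or more of a word character, then optionally a non-whitespace character, then optionally a non-word character; then one or more of a non-whitespace character.
The match spans [2:16] → '_Io&p5m6-PCwM6'.

'_Io&p5m6-PCwM6'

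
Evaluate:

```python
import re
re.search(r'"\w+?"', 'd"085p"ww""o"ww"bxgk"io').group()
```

'"085p"'

The match spans [1:7] → '"085p"'.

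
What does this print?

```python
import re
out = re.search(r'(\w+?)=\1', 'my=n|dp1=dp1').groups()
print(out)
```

`\1` has to match the exact text group 1 already captured.
`re.search` scans for the first position where the pattern succeeds.
The match spans [5:12] → 'dp1=dp1'.
Captured: group 1 = 'dp1'.

('dp1',)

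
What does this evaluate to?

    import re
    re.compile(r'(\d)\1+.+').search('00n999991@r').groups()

('0',)

A backreference is literal: `\1` must see the identical characters the first group matched.
`re.search` scans for the first position where the pattern succeeds.
The match spans [0:11] → '00n999991@r'.
Captured: group 1 = '0'.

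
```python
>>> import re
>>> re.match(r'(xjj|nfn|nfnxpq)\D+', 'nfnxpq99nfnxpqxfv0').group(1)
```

The match spans [0:6] → 'nfnxpq'.
Captured: group 1 = 'nfn'.

'nfn'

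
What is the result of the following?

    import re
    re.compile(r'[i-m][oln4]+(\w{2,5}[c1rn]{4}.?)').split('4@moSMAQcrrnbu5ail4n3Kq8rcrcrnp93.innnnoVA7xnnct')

['4@', 'SMAQcrrnb', 'u5a', '3Kq8rcrcrn', 'p93.innnnoVA7xnnct']

Pattern: a character in [i-m]; then one or more of one of [oln4]; then 2 to 5 of a word character, then exactly 4 of one of [c1rn], then optionally any character (captured).
Because the pattern has a capturing group, `split` also inserts each captured text between the pieces.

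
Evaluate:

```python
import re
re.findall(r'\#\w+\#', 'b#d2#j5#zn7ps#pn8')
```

Matches: at [1:5] → '#d2#'; at [7:14] → '#zn7ps#'.
`findall` yields the raw match text (2 of them) because the pattern has no groups.

['#d2#', '#zn7ps#']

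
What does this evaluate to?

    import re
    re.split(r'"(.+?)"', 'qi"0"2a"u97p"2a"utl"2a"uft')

['qi', '0', '2a', 'u97p', '2a', 'utl', '2a"uft']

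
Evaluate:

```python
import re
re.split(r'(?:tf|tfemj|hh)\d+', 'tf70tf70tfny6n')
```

Matches to split on: at [0:4] → 'tf70'; at [4:8] → 'tf70'.
`split` removes every match and returns the 3 fragments in between.

['', '', 'tfny6n']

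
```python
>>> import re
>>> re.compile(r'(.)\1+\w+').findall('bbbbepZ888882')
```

After group 1 captures some text, `\1` only succeeds where that same text appears again.
Scanning left to right: at [0:13] match 'bbbbepZ888882', group 1 = 'b'.
One capturing group, so `findall` returns just the captured substring from the one match — 1 in all.

['b']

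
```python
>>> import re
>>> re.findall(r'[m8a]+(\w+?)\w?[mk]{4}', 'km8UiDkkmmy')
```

['Ui']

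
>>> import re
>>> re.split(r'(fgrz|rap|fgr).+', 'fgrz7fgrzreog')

['', 'fgrz', '']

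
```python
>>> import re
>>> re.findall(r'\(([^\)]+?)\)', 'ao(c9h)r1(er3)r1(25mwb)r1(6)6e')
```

Walking the string: at [2:7] match '(c9h)', group 1 = 'c9h'; at [9:14] match '(er3)', group 1 = 'er3'; at [16:23] match '(25mwb)', group 1 = '25mwb'; at [25:28] match '(6)', group 1 = '6'.
One capturing group, so `findall` returns just the captured substring from each match — 4 in all.

['c9h', 'er3', '25mwb', '6']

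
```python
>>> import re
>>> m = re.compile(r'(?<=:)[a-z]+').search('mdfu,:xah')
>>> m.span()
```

The lookaround is zero-width — it requires the adjacent text to match without consuming it, so the asserted text isn't part of the match.
Unlike `match`, `search` isn't anchored — it looks for the pattern anywhere in the string.
The match spans [6:9] → 'xah'.

(6, 9)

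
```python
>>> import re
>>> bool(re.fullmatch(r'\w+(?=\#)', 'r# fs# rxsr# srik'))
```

False

Because the assertion is zero-width, the text it checks is not consumed and won't appear in the result.
`fullmatch` succeeds only if the pattern covers the string from start to end.
Here there's no way to consume every character, so the call returns None, and `bool(None)` is False.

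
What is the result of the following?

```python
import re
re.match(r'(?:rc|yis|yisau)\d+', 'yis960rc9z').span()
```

(0, 6)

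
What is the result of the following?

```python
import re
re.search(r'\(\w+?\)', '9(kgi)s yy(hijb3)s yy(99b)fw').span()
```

(1, 6)

Unlike `match`, `search` isn't anchored — it looks for the pattern anywhere in the string.
The match spans [1:6] → '(kgi)'.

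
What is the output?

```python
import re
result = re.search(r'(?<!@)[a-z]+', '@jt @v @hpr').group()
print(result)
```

t

The negative lookaround is zero-width — it rules out positions where the adjacent text would match, without consuming anything.
`search` walks the string left to right and returns the first match it finds.
The match spans [2:3] → 't'.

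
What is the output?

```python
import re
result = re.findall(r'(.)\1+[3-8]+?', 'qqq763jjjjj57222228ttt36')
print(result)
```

['q', 'j', '2', 't']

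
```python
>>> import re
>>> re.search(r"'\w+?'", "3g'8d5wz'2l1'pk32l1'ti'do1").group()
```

`re.search` tries every starting position until one works.
The match spans [2:9] → "'8d5wz'".

"'8d5wz'"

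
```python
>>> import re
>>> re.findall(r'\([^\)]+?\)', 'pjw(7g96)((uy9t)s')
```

['(7g96)', '((uy9t)']

Matches: at [3:9] → '(7g96)'; at [9:16] → '((uy9t)'.
With no groups in the pattern, `findall` gives back each whole match — 2 here.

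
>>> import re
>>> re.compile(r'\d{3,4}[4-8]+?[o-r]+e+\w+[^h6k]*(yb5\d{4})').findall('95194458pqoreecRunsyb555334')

['yb55533']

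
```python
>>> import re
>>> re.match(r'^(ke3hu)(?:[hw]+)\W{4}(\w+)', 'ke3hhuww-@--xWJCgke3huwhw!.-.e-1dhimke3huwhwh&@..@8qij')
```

With `match`, the pattern is implicitly anchored at the beginning.
Here the pattern fails at index 0, so the call returns None.

None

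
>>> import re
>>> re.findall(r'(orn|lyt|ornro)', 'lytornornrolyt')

`|` is ordered: at each position the engine commits to the first alternative that works.
`findall` collects group 1 from each match (4 total).

['lyt', 'orn', 'orn', 'lyt']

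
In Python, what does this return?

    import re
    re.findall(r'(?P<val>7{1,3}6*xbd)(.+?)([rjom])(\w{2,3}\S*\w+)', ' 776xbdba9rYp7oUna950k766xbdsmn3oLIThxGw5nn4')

[('776xbd', 'ba9', 'r', 'Yp7oUna950k766xbdsmn3oLIThxGw5nn4')]

The `?` after the quantifier makes it lazy — it takes as little as possible before letting the rest of the pattern try.
With 4 capturing groups, `findall` returns a 4-tuple per match.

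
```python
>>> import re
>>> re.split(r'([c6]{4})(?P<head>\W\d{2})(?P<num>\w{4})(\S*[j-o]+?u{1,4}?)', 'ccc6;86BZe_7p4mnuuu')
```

Pattern: exactly 4 of one of [c6] (captured); then a non-word character, then exactly 2 of a digit (captured as 'head'); then exactly 4 of a word character (captured as 'num'); then zero or more of a non-whitespace character, then one or more of a character in [j-o] (lazy), then 1 to 4 of the literal 'u' (lazy) (captured).
With a capturing group present, the delimiter's captured portion is kept in the result list.

['', 'ccc6', ';86', 'BZe_', '7p4mnu', 'uu']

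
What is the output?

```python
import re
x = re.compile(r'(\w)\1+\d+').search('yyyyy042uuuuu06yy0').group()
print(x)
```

`\1` is not a pattern — it's the concrete string captured by group 1, re-applied verbatim.
`search` walks the string left to right and returns the first match it finds.
The match spans [0:8] → 'yyyyy042'.
Captured: group 1 = 'y'.

yyyyy042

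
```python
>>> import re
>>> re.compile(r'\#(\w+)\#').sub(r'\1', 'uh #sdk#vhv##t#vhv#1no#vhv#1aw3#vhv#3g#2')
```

'uh sdkvhv#tvhv1novhv1aw3vhv3g2'

The replacement refers to a captured group, so each match is rewritten using its own captured text.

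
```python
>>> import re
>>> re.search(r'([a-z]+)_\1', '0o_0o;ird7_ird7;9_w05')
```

None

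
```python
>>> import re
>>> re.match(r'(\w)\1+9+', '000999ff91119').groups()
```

The match spans [0:6] → '000999'.
Captured: group 1 = '0'.

('0',)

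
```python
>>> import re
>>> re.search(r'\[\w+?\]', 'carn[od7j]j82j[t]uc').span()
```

`search` walks the string left to right and returns the first match it finds.
The match spans [4:10] → '[od7j]'.

(4, 10)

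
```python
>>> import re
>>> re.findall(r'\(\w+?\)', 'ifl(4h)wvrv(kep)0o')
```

With no groups in the pattern, `findall` gives back each whole match — 2 here.

['(4h)', '(kep)']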